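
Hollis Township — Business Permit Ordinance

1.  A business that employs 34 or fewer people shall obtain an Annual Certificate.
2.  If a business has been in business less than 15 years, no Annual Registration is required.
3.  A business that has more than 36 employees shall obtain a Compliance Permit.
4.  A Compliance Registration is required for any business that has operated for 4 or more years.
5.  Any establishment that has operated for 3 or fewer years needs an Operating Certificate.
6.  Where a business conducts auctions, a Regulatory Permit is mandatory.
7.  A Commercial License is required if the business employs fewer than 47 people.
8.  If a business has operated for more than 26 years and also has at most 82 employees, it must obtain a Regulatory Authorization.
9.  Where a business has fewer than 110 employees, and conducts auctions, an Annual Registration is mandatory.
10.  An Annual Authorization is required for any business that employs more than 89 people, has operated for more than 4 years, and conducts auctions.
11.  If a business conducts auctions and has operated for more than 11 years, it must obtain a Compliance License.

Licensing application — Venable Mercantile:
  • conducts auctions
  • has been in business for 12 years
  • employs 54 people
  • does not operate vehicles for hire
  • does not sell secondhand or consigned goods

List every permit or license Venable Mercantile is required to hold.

1. employees 54 > 34 → Annual Certificate not required.
2. years in business 12 < 15 → exempt from Annual Registration.
3. employees 54 > 36 → Compliance Permit required.
4. years in business 12 ≥ 4 → Compliance Registration required.
5. years in business 12 > 3 → Operating Certificate not required.
6. conducts auctions → Regulatory Permit required.
7. employees 54 ≥ 47 → Commercial License not required.
8. years in business 12 ≤ 26; employees 54 ≤ 82 → Regulatory Authorization not required.
9. employees 54 < 110; conducts auctions → Annual Registration required.
10. employees 54 ≤ 89; years in business 12 > 4; conducts auctions → Annual Authorization not required.
11. conducts auctions; years in business 12 > 11 → Compliance License required.

Compliance License, Compliance Permit, Compliance Registration, Regulatory Permit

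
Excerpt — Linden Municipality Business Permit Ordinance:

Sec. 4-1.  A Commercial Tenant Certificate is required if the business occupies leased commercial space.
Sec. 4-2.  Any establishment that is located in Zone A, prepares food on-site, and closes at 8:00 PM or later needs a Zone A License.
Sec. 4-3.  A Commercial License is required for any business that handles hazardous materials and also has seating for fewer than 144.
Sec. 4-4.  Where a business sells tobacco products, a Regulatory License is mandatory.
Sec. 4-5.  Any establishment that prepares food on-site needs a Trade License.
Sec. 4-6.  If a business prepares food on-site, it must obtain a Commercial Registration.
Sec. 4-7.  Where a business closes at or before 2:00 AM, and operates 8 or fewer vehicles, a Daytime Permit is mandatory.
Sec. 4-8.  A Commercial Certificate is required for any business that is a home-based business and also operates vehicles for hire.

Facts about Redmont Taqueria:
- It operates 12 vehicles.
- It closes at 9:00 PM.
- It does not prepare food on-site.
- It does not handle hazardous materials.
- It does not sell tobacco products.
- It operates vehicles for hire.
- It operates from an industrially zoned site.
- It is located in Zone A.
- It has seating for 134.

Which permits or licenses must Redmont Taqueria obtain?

None

Sec. 4-1. operates from an industrially zoned site (not: occupies leased commercial space) → Commercial Tenant Certificate not required.
Sec. 4-2. is located in Zone A; does not prepare food on-site; closes 9:00 PM, after 8:00 PM → Zone A License not required.
Sec. 4-3. does not handle hazardous materials; seating 134 < 144 → Commercial License not required.
Sec. 4-4. does not sell tobacco products → Regulatory License not required.
Sec. 4-5. does not prepare food on-site → Trade License not required.
Sec. 4-6. does not prepare food on-site → Commercial Registration not required.
Sec. 4-7. closes 9:00 PM, at/before 2:00 AM; vehicles 12 > 8 → Daytime Permit not required.
Sec. 4-8. operates from an industrially zoned site (not: is a home-based business); operates vehicles for hire → Commercial Certificate not required.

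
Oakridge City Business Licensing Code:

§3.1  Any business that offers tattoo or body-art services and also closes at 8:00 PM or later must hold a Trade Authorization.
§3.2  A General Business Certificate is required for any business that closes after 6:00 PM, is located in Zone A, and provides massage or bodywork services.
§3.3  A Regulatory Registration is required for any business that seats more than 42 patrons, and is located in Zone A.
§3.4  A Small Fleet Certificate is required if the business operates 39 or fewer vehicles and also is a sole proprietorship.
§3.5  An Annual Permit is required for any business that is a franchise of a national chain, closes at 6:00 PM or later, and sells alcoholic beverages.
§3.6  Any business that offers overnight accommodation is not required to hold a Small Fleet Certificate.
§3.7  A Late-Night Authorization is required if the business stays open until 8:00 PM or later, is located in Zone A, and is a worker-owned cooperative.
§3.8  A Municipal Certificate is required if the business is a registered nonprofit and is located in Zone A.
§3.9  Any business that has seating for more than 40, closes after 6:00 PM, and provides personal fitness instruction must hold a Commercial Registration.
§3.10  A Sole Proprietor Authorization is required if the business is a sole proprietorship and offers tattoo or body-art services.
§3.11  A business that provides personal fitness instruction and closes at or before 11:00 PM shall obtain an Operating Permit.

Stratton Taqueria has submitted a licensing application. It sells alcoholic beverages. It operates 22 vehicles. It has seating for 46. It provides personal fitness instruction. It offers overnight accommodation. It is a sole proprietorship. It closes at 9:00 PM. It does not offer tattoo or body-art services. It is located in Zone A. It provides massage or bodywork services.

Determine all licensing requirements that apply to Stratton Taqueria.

Commercial Registration, General Business Certificate, Operating Permit, Regulatory Registration

§3.1 does not offer tattoo or body-art services; closes 9:00 PM, after 8:00 PM → Trade Authorization not required.
§3.2 closes 9:00 PM, after 6:00 PM; is located in Zone A; provides massage or bodywork services → General Business Certificate required.
§3.3 seating 46 > 42; is located in Zone A → Regulatory Registration required.
§3.4 vehicles 22 ≤ 39; is a sole proprietorship → Small Fleet Certificate required.
§3.5 is a sole proprietorship (not: is a franchise of a national chain); closes 9:00 PM, after 6:00 PM; sells alcoholic beverages → Annual Permit not required.
§3.6 offers overnight accommodation → exempt from Small Fleet Certificate.
§3.7 closes 9:00 PM, after 8:00 PM; is located in Zone A; is a sole proprietorship (not: is a worker-owned cooperative) → Late-Night Authorization not required.
§3.8 is a sole proprietorship (not: is a registered nonprofit); is located in Zone A → Municipal Certificate not required.
§3.9 seating 46 > 40; closes 9:00 PM, after 6:00 PM; provides personal fitness instruction → Commercial Registration required.
§3.10 is a sole proprietorship; does not offer tattoo or body-art services → Sole Proprietor Authorization not required.
§3.11 provides personal fitness instruction; closes 9:00 PM, at/before 11:00 PM → Operating Permit required.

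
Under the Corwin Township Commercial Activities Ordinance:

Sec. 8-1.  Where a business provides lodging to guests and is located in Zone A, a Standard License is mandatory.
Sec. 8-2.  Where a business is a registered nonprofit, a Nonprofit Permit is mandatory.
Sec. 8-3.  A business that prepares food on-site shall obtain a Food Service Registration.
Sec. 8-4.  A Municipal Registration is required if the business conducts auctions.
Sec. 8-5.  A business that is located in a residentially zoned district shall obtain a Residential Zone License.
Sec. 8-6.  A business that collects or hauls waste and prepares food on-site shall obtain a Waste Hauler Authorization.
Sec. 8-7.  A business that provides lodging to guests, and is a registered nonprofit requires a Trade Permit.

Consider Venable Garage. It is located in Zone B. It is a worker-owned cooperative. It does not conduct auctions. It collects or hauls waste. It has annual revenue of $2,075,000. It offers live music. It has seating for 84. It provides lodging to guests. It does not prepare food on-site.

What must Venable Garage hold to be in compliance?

None

Sec. 8-1. provides lodging to guests; is located in Zone B (not: is located in Zone A) → Standard License not required.
Sec. 8-2. is a worker-owned cooperative (not: is a registered nonprofit) → Nonprofit Permit not required.
Sec. 8-3. does not prepare food on-site → Food Service Registration not required.
Sec. 8-4. does not conduct auctions → Municipal Registration not required.
Sec. 8-5. is located in Zone B (not: is located in a residentially zoned district) → Residential Zone License not required.
Sec. 8-6. collects or hauls waste; does not prepare food on-site → Waste Hauler Authorization not required.
Sec. 8-7. provides lodging to guests; is a worker-owned cooperative (not: is a registered nonprofit) → Trade Permit not required.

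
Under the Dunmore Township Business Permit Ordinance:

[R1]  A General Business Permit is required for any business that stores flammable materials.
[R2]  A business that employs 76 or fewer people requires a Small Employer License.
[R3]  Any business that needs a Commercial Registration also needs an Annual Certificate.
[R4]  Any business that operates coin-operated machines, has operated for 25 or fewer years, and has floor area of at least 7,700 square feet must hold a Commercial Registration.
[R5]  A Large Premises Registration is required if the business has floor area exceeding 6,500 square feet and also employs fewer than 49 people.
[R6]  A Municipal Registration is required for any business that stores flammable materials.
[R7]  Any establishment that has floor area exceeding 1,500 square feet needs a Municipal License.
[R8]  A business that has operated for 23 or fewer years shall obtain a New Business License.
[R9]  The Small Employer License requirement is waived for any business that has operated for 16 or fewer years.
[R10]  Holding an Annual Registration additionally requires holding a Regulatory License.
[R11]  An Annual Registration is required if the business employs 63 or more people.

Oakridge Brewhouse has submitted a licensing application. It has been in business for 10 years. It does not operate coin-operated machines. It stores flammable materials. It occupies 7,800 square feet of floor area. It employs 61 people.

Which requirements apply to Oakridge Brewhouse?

[R1] stores flammable materials → General Business Permit required.
[R2] employees 61 ≤ 76 → Small Employer License required.
[R3] Commercial Registration is not required → no effect.
[R4] does not operate coin-operated machines; years in business 10 ≤ 25; floor area 7,800 square feet ≥ 7,700 square feet → Commercial Registration not required.
[R5] floor area 7,800 square feet > 6,500 square feet; employees 61 ≥ 49 → Large Premises Registration not required.
[R6] stores flammable materials → Municipal Registration required.
[R7] floor area 7,800 square feet > 1,500 square feet → Municipal License required.
[R8] years in business 10 ≤ 23 → New Business License required.
[R9] years in business 10 ≤ 16 → exempt from Small Employer License.
[R10] Annual Registration is not required → no effect.
[R11] employees 61 < 63 → Annual Registration not required.

General Business Permit, Municipal License, Municipal Registration, New Business License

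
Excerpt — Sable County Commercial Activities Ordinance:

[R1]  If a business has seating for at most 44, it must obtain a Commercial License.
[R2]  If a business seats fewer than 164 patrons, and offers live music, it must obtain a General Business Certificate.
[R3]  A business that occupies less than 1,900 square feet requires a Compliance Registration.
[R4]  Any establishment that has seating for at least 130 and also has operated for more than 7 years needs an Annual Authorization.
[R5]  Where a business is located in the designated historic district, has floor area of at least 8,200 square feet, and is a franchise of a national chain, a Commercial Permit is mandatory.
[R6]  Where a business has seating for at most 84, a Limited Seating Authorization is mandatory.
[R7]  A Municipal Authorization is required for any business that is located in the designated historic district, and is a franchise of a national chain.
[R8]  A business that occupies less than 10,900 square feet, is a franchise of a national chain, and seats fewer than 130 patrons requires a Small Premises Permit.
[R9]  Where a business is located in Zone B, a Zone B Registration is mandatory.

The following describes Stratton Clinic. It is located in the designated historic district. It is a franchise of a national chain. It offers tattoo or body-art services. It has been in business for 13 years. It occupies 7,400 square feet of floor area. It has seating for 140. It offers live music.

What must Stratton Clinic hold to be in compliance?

Annual Authorization, General Business Certificate, Municipal Authorization

[R1] seating 140 > 44 → Commercial License not required.
[R2] seating 140 < 164; offers live music → General Business Certificate required.
[R3] floor area 7,400 square feet ≥ 1,900 square feet → Compliance Registration not required.
[R4] seating 140 ≥ 130; years in business 13 > 7 → Annual Authorization required.
[R5] is located in the designated historic district; floor area 7,400 square feet < 8,200 square feet; is a franchise of a national chain → Commercial Permit not required.
[R6] seating 140 > 84 → Limited Seating Authorization not required.
[R7] is located in the designated historic district; is a franchise of a national chain → Municipal Authorization required.
[R8] floor area 7,400 square feet < 10,900 square feet; is a franchise of a national chain; seating 140 ≥ 130 → Small Premises Permit not required.
[R9] is located in the designated historic district (not: is located in Zone B) → Zone B Registration not required.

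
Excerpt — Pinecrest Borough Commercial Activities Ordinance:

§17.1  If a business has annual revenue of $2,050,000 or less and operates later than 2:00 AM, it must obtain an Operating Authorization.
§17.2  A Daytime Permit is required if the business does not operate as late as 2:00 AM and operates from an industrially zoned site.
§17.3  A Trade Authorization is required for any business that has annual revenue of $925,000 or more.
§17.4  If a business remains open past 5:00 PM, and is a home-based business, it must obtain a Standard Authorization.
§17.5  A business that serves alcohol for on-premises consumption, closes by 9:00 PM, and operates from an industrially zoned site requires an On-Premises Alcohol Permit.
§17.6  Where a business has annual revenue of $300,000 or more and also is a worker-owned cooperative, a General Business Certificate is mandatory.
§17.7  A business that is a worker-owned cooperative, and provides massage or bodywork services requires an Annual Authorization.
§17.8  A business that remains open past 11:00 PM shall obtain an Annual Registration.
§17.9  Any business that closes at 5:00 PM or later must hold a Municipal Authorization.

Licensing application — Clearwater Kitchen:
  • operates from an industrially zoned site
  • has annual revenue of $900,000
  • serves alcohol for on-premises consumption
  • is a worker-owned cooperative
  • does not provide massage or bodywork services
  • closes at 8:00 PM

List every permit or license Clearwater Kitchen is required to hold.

§17.1 revenue $900,000 ≤ $2,050,000; closes 8:00 PM, at/before 2:00 AM → Operating Authorization not required.
§17.2 closes 8:00 PM, at/before 2:00 AM; operates from an industrially zoned site → Daytime Permit required.
§17.3 revenue $900,000 < $925,000 → Trade Authorization not required.
§17.4 closes 8:00 PM, after 5:00 PM; operates from an industrially zoned site (not: is a home-based business) → Standard Authorization not required.
§17.5 serves alcohol for on-premises consumption; closes 8:00 PM, at/before 9:00 PM; operates from an industrially zoned site → On-Premises Alcohol Permit required.
§17.6 revenue $900,000 ≥ $300,000; is a worker-owned cooperative → General Business Certificate required.
§17.7 is a worker-owned cooperative; does not provide massage or bodywork services → Annual Authorization not required.
§17.8 closes 8:00 PM, at/before 11:00 PM → Annual Registration not required.
§17.9 closes 8:00 PM, after 5:00 PM → Municipal Authorization required.

Daytime Permit, General Business Certificate, Municipal Authorization, On-Premises Alcohol Permit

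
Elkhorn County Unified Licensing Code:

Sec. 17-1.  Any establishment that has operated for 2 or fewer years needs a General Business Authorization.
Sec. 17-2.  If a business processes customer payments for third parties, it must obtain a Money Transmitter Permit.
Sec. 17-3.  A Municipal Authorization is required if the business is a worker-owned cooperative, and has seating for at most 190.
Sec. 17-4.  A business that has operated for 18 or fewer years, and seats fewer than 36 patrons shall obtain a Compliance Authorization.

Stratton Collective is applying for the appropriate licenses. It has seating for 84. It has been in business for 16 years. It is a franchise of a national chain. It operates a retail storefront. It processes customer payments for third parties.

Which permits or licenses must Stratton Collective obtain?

Money Transmitter Permit

Sec. 17-1. years in business 16 > 2 → General Business Authorization not required.
Sec. 17-2. processes customer payments for third parties → Money Transmitter Permit required.
Sec. 17-3. is a franchise of a national chain (not: is a worker-owned cooperative); seating 84 ≤ 190 → Municipal Authorization not required.
Sec. 17-4. years in business 16 ≤ 18; seating 84 ≥ 36 → Compliance Authorization not required.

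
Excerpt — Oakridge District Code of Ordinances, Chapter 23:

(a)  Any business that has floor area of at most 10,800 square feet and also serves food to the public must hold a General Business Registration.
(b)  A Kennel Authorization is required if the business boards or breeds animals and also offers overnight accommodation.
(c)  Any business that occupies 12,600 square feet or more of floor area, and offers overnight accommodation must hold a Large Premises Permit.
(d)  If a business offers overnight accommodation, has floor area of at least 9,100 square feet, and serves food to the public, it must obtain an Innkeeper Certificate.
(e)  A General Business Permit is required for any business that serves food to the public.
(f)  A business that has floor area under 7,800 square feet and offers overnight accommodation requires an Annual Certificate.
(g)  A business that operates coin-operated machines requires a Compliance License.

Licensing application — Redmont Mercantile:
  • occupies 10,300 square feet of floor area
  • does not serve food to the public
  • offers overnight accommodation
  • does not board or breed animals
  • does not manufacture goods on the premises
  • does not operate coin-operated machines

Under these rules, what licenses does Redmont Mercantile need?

(a) floor area 10,300 square feet ≤ 10,800 square feet; does not serve food to the public → General Business Registration not required.
(b) does not board or breed animals; offers overnight accommodation → Kennel Authorization not required.
(c) floor area 10,300 square feet < 12,600 square feet; offers overnight accommodation → Large Premises Permit not required.
(d) offers overnight accommodation; floor area 10,300 square feet ≥ 9,100 square feet; does not serve food to the public → Innkeeper Certificate not required.
(e) does not serve food to the public → General Business Permit not required.
(f) floor area 10,300 square feet ≥ 7,800 square feet; offers overnight accommodation → Annual Certificate not required.
(g) does not operate coin-operated machines → Compliance License not required.

None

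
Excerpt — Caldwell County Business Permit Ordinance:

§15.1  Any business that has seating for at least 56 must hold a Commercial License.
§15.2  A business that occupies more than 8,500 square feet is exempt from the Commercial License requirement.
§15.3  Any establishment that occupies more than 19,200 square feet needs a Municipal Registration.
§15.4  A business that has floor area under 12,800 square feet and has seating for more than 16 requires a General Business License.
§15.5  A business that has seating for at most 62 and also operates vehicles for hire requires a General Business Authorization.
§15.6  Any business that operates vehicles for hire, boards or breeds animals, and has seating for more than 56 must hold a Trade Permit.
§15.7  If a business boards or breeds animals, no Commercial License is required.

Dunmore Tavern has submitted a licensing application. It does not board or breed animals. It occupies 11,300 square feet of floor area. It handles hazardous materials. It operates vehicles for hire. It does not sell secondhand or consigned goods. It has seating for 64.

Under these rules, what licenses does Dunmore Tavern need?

General Business License

§15.1 seating 64 ≥ 56 → Commercial License required.
§15.2 floor area 11,300 square feet > 8,500 square feet → exempt from Commercial License.
§15.3 floor area 11,300 square feet ≤ 19,200 square feet → Municipal Registration not required.
§15.4 floor area 11,300 square feet < 12,800 square feet; seating 64 > 16 → General Business License required.
§15.5 seating 64 > 62; operates vehicles for hire → General Business Authorization not required.
§15.6 operates vehicles for hire; does not board or breed animals; seating 64 > 56 → Trade Permit not required.
§15.7 does not board or breed animals → Commercial License exemption does not apply.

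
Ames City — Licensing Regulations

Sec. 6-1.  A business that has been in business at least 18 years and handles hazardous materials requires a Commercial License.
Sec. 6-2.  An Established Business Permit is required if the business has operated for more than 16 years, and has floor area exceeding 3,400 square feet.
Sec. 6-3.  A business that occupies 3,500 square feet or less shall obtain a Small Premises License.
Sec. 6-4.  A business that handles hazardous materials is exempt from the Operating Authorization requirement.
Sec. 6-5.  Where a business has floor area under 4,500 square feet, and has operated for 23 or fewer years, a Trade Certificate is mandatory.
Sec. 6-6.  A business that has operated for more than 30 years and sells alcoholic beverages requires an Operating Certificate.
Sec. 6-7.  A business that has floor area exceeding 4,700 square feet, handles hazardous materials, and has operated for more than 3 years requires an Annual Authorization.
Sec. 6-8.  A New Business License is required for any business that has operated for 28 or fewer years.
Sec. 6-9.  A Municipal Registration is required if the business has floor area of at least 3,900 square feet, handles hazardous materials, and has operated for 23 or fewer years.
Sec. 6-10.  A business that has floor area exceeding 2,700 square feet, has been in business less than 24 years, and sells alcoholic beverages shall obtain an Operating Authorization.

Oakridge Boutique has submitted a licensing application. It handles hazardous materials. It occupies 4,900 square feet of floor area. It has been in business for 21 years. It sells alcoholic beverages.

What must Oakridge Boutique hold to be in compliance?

Annual Authorization, Commercial License, Established Business Permit, Municipal Registration, New Business License

Sec. 6-1. years in business 21 ≥ 18; handles hazardous materials → Commercial License required.
Sec. 6-2. years in business 21 > 16; floor area 4,900 square feet > 3,400 square feet → Established Business Permit required.
Sec. 6-3. floor area 4,900 square feet > 3,500 square feet → Small Premises License not required.
Sec. 6-4. handles hazardous materials → exempt from Operating Authorization.
Sec. 6-5. floor area 4,900 square feet ≥ 4,500 square feet; years in business 21 ≤ 23 → Trade Certificate not required.
Sec. 6-6. years in business 21 ≤ 30; sells alcoholic beverages → Operating Certificate not required.
Sec. 6-7. floor area 4,900 square feet > 4,700 square feet; handles hazardous materials; years in business 21 > 3 → Annual Authorization required.
Sec. 6-8. years in business 21 ≤ 28 → New Business License required.
Sec. 6-9. floor area 4,900 square feet ≥ 3,900 square feet; handles hazardous materials; years in business 21 ≤ 23 → Municipal Registration required.
Sec. 6-10. floor area 4,900 square feet > 2,700 square feet; years in business 21 < 24; sells alcoholic beverages → Operating Authorization required.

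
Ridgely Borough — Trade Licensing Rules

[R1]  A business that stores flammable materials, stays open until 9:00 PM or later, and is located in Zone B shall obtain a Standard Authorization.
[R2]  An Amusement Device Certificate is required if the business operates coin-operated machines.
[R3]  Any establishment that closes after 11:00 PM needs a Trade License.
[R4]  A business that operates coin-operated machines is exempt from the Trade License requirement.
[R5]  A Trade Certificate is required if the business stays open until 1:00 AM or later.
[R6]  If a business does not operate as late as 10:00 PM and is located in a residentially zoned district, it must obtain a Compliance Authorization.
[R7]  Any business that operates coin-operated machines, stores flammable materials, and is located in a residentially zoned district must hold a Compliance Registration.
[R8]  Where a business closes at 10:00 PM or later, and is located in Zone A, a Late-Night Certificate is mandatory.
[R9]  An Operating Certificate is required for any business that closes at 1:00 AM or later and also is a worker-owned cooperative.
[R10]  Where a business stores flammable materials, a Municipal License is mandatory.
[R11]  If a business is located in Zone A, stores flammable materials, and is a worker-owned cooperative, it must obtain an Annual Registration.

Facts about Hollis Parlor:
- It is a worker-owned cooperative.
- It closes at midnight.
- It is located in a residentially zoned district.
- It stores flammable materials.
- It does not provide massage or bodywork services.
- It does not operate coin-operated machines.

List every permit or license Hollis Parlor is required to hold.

[R1] stores flammable materials; closes midnight, after 9:00 PM; is located in a residentially zoned district (not: is located in Zone B) → Standard Authorization not required.
[R2] does not operate coin-operated machines → Amusement Device Certificate not required.
[R3] closes midnight, after 11:00 PM → Trade License required.
[R4] does not operate coin-operated machines → Trade License exemption does not apply.
[R5] closes midnight, at/before 1:00 AM → Trade Certificate not required.
[R6] closes midnight, after 10:00 PM; is located in a residentially zoned district → Compliance Authorization not required.
[R7] does not operate coin-operated machines; stores flammable materials; is located in a residentially zoned district → Compliance Registration not required.
[R8] closes midnight, after 10:00 PM; is located in a residentially zoned district (not: is located in Zone A) → Late-Night Certificate not required.
[R9] closes midnight, at/before 1:00 AM; is a worker-owned cooperative → Operating Certificate not required.
[R10] stores flammable materials → Municipal License required.
[R11] is located in a residentially zoned district (not: is located in Zone A); stores flammable materials; is a worker-owned cooperative → Annual Registration not required.

Municipal License, Trade License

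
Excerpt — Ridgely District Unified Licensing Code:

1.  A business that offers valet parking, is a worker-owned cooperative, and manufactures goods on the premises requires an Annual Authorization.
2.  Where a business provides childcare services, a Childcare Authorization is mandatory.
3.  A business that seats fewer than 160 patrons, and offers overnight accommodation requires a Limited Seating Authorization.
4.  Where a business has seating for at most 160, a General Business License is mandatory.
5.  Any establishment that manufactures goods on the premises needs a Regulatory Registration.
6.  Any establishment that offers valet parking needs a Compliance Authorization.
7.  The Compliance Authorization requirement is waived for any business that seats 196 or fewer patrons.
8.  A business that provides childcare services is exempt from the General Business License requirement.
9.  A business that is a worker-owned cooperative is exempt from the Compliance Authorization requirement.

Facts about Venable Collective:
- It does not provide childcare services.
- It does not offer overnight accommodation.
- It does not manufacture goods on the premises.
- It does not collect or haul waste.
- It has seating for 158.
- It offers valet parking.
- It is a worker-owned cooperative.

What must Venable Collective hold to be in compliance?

General Business License

1. offers valet parking; is a worker-owned cooperative; does not manufacture goods on the premises → Annual Authorization not required.
2. does not provide childcare services → Childcare Authorization not required.
3. seating 158 < 160; does not offer overnight accommodation → Limited Seating Authorization not required.
4. seating 158 ≤ 160 → General Business License required.
5. does not manufacture goods on the premises → Regulatory Registration not required.
6. offers valet parking → Compliance Authorization required.
7. seating 158 ≤ 196 → exempt from Compliance Authorization.
8. does not provide childcare services → General Business License exemption does not apply.
9. is a worker-owned cooperative → exempt from Compliance Authorization.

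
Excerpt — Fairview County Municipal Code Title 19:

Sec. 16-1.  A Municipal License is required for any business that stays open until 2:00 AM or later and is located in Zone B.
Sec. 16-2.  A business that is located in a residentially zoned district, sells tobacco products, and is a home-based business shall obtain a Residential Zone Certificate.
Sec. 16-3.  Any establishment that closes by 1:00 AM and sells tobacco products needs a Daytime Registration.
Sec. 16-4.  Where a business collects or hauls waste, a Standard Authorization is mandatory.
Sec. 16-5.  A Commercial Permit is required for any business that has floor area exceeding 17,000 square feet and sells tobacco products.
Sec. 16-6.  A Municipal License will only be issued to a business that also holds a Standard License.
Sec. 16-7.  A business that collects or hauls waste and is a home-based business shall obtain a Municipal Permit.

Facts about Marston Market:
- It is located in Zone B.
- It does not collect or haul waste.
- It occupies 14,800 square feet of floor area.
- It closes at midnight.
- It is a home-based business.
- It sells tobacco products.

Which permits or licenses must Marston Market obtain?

Daytime Registration

Sec. 16-1. closes midnight, at/before 2:00 AM; is located in Zone B → Municipal License not required.
Sec. 16-2. is located in Zone B (not: is located in a residentially zoned district); sells tobacco products; is a home-based business → Residential Zone Certificate not required.
Sec. 16-3. closes midnight, at/before 1:00 AM; sells tobacco products → Daytime Registration required.
Sec. 16-4. does not collect or haul waste → Standard Authorization not required.
Sec. 16-5. floor area 14,800 square feet ≤ 17,000 square feet; sells tobacco products → Commercial Permit not required.
Sec. 16-6. Municipal License is not required → no effect.
Sec. 16-7. does not collect or haul waste; is a home-based business → Municipal Permit not required.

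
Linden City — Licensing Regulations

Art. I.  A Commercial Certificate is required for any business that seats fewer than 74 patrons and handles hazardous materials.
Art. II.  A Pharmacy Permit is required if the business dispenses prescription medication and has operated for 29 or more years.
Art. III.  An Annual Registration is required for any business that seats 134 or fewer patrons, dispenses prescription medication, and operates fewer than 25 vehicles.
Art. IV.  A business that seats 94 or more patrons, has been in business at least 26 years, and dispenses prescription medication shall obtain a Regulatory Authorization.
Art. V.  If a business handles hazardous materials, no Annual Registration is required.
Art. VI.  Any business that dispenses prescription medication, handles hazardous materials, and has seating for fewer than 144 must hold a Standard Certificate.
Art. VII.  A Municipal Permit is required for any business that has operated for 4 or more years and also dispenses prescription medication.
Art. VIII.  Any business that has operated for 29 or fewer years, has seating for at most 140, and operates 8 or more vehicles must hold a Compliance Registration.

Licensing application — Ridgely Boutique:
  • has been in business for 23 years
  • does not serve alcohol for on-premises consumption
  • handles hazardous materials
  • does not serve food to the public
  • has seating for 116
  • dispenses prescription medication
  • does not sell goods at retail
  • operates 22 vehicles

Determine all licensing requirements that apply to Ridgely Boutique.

Art. I. seating 116 ≥ 74; handles hazardous materials → Commercial Certificate not required.
Art. II. dispenses prescription medication; years in business 23 < 29 → Pharmacy Permit not required.
Art. III. seating 116 ≤ 134; dispenses prescription medication; vehicles 22 < 25 → Annual Registration required.
Art. IV. seating 116 ≥ 94; years in business 23 < 26; dispenses prescription medication → Regulatory Authorization not required.
Art. V. handles hazardous materials → exempt from Annual Registration.
Art. VI. dispenses prescription medication; handles hazardous materials; seating 116 < 144 → Standard Certificate required.
Art. VII. years in business 23 ≥ 4; dispenses prescription medication → Municipal Permit required.
Art. VIII. years in business 23 ≤ 29; seating 116 ≤ 140; vehicles 22 ≥ 8 → Compliance Registration required.

Compliance Registration, Municipal Permit, Standard Certificate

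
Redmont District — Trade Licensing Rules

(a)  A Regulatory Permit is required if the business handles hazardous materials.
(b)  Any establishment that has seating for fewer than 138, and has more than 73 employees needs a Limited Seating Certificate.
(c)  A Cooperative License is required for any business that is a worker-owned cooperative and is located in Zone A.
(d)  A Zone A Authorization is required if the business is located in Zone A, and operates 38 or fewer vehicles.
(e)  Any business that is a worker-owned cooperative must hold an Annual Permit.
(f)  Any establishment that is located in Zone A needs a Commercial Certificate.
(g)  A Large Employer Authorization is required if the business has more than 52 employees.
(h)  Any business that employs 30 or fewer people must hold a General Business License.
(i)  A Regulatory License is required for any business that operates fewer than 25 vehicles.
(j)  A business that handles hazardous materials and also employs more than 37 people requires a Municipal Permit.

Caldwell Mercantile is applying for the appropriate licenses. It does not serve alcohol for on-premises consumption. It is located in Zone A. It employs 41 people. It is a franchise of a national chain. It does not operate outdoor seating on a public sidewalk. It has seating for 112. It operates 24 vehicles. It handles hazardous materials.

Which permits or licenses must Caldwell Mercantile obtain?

Commercial Certificate, Municipal Permit, Regulatory License, Regulatory Permit, Zone A Authorization

(a) handles hazardous materials → Regulatory Permit required.
(b) seating 112 < 138; employees 41 ≤ 73 → Limited Seating Certificate not required.
(c) is a franchise of a national chain (not: is a worker-owned cooperative); is located in Zone A → Cooperative License not required.
(d) is located in Zone A; vehicles 24 ≤ 38 → Zone A Authorization required.
(e) is a franchise of a national chain (not: is a worker-owned cooperative) → Annual Permit not required.
(f) is located in Zone A → Commercial Certificate required.
(g) employees 41 ≤ 52 → Large Employer Authorization not required.
(h) employees 41 > 30 → General Business License not required.
(i) vehicles 24 < 25 → Regulatory License required.
(j) handles hazardous materials; employees 41 > 37 → Municipal Permit required.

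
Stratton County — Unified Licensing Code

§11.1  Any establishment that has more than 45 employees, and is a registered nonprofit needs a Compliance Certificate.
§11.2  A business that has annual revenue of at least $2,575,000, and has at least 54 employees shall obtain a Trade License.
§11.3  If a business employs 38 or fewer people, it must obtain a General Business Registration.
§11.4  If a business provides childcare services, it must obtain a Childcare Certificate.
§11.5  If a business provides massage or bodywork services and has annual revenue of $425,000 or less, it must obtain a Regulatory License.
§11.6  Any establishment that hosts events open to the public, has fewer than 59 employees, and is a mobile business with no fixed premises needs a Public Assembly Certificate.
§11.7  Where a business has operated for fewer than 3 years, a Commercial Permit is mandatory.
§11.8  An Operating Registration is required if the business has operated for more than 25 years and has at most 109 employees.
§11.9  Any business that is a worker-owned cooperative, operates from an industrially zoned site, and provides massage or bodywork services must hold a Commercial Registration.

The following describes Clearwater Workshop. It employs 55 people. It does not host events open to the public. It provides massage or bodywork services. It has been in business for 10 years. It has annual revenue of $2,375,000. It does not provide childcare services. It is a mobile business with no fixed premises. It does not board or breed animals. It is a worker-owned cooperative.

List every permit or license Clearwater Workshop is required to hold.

None

§11.1 employees 55 > 45; is a worker-owned cooperative (not: is a registered nonprofit) → Compliance Certificate not required.
§11.2 revenue $2,375,000 < $2,575,000; employees 55 ≥ 54 → Trade License not required.
§11.3 employees 55 > 38 → General Business Registration not required.
§11.4 does not provide childcare services → Childcare Certificate not required.
§11.5 provides massage or bodywork services; revenue $2,375,000 > $425,000 → Regulatory License not required.
§11.6 does not host events open to the public; employees 55 < 59; is a mobile business with no fixed premises → Public Assembly Certificate not required.
§11.7 years in business 10 ≥ 3 → Commercial Permit not required.
§11.8 years in business 10 ≤ 25; employees 55 ≤ 109 → Operating Registration not required.
§11.9 is a worker-owned cooperative; is a mobile business with no fixed premises (not: operates from an industrially zoned site); provides massage or bodywork services → Commercial Registration not required.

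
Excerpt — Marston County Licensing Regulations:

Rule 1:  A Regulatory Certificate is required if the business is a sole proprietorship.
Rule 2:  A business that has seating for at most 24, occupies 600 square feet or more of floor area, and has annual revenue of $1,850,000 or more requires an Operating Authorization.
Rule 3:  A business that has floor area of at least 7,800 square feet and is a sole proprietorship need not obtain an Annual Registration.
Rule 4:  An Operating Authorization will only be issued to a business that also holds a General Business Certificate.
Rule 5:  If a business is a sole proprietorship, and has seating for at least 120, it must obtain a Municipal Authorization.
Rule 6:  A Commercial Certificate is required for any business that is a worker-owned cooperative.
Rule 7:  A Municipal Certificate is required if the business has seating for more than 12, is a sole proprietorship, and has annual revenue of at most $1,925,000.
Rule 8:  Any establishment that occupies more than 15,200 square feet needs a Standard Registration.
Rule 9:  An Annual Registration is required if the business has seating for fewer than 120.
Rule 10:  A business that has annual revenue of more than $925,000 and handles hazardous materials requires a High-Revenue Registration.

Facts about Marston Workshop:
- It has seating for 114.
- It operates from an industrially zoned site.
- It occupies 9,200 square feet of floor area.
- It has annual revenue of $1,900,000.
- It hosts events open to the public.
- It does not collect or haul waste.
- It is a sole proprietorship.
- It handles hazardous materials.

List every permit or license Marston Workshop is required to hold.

High-Revenue Registration, Municipal Certificate, Regulatory Certificate

Rule 1: is a sole proprietorship → Regulatory Certificate required.
Rule 2: seating 114 > 24; floor area 9,200 square feet ≥ 600 square feet; revenue $1,900,000 ≥ $1,850,000 → Operating Authorization not required.
Rule 3: floor area 9,200 square feet ≥ 7,800 square feet; is a sole proprietorship → exempt from Annual Registration.
Rule 4: Operating Authorization is not required → no effect.
Rule 5: is a sole proprietorship; seating 114 < 120 → Municipal Authorization not required.
Rule 6: is a sole proprietorship (not: is a worker-owned cooperative) → Commercial Certificate not required.
Rule 7: seating 114 > 12; is a sole proprietorship; revenue $1,900,000 ≤ $1,925,000 → Municipal Certificate required.
Rule 8: floor area 9,200 square feet ≤ 15,200 square feet → Standard Registration not required.
Rule 9: seating 114 < 120 → Annual Registration required.
Rule 10: revenue $1,900,000 > $925,000; handles hazardous materials → High-Revenue Registration required.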